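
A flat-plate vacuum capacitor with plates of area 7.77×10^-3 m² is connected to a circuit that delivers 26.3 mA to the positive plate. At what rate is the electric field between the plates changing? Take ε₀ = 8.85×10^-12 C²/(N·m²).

The displacement current between the plates equals the conduction current, I_d = 26.3 mA.
Inverting I_d = ε₀ A dE/dt gives dE/dt = 0.0263 / (8.85×10^-12 · 7.77×10^-3) = 3.82×10^11 V/(m·s).

3.82×10^11 V/(m·s)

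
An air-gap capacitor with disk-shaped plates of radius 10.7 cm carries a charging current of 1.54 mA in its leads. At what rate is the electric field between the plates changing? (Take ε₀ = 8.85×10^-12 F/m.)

4.84×10^9 V/(m·s)

The displacement current between the plates equals the conduction current, I_d = 1.54 mA.
Inverting I_d = ε₀ A dE/dt gives dE/dt = 1.54×10^-3 / (8.85×10^-12 · 0.03597) = 4.84×10^9 V/(m·s).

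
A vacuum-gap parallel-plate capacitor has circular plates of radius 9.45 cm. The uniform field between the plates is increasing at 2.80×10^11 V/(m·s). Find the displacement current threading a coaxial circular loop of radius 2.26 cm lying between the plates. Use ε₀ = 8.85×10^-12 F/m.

Through the whole plate area (πR² = 0.02806 m²), I_d = ε₀ πR² dE/dt = 0.06953 A.
The field is uniform, so I_d,enc = I_d (r/R)² = (0.06953)(2.26/9.45)² = 3.98×10^-3 A.

3.98×10^-3 A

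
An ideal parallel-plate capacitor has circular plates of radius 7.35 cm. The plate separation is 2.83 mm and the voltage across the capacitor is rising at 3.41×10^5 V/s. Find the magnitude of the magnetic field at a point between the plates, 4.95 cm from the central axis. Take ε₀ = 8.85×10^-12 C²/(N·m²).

3.32×10^-11 T

dE/dt = (dV/dt)/d = 1.205×10^8 V/(m·s); I_d = ε₀(πR²)(dE/dt) = (8.85×10^-12)(0.01697)(1.205×10^8) = 1.810×10^-5 A.
For r < R the Ampère–Maxwell law gives B(2πr) = μ₀ I_d (r²/R²), so B = μ₀ I_d r/(2πR²) = (4π×10^-7)(1.810×10^-5)(0.0495)/(2π·0.0735²) = 3.32×10^-11 T.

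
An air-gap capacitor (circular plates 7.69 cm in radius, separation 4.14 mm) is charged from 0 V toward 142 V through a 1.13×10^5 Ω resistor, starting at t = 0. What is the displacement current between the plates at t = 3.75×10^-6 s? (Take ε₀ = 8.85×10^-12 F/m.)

C = ε₀A/d = (8.85×10^-12)(0.01858)/(4.14×10^-3) = 3.972×10^-11 F, so τ = RC = 4.488×10^-6 s.
The conduction current is I(t) = (V₀/R) e^(−t/τ), and the displacement current between the plates equals it.
t/τ = 0.8356; I_d = (142/1.13×10^5) · e^(−0.8356) = (1.257×10^-3)(0.4336) = 5.45×10^-4 A.

5.45×10^-4 A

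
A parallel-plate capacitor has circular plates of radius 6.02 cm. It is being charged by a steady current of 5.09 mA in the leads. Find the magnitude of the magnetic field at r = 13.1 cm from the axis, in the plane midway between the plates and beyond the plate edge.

No conduction current crosses the gap, so I_d there equals the 5.09×10^-3 A in the leads.
For r ≥ R the full I_d is enclosed: B = μ₀ I_d/(2πr) = (4π×10^-7)(5.09×10^-3)/(2π·0.131) = 7.77×10^-9 T.

7.77×10^-9 T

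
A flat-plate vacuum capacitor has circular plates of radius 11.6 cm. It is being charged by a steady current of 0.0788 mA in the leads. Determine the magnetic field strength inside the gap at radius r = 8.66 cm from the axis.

No conduction current crosses the gap, so I_d there equals the 7.88×10^-5 A in the leads.
For r < R the Ampère–Maxwell law gives B(2πr) = μ₀ I_d (r²/R²), so B = μ₀ I_d r/(2πR²) = (4π×10^-7)(7.88×10^-5)(0.0866)/(2π·0.116²) = 1.01×10^-10 T.

1.01×10^-10 T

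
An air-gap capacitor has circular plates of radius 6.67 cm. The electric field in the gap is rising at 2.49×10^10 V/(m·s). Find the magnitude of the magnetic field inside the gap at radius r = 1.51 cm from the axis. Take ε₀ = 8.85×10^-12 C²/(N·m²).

2.09×10^-9 T

Total displacement current: I_d = ε₀(πR²)(dE/dt) = (8.85×10^-12)(0.01398)(2.49×10^10) = 3.081×10^-3 A.
For r < R the Ampère–Maxwell law gives B(2πr) = μ₀ I_d (r²/R²), so B = μ₀ I_d r/(2πR²) = (4π×10^-7)(3.081×10^-3)(0.0151)/(2π·0.0667²) = 2.09×10^-9 T.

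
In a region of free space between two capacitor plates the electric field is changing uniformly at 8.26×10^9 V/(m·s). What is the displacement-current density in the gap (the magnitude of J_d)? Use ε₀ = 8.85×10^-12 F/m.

0.0731 A/m²

The displacement-current density is ε₀ ∂E/∂t = (8.85×10^-12)(8.26×10^9) = 0.0731 A/m².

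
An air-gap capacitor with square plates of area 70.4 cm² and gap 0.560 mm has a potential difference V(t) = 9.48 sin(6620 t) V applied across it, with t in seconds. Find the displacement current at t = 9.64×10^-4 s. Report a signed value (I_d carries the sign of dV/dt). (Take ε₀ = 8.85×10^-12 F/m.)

6.95×10^-6 A

dV/dt = (9.48)(6620)·cos(6.38168) = 6.245×10^4 V/s.
I_d = C dV/dt with C = ε₀A/d = (8.85×10^-12)(7.04×10^-3)/(5.60×10^-4) = 1.113×10^-10 F, so I_d = (1.113×10^-10)(6.245×10^4) = 6.95×10^-6 A.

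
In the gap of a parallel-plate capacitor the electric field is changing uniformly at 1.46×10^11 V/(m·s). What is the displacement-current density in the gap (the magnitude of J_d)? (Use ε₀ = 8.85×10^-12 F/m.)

The displacement-current density is ε₀ ∂E/∂t = (8.85×10^-12)(1.46×10^11) = 1.29 A/m².

1.29 A/m²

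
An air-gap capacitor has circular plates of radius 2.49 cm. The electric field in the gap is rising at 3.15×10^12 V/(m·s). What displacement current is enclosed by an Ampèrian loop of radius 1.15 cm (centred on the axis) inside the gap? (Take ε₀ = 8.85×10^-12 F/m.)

Through the whole plate area (πR² = 1.948×10^-3 m²), I_d = ε₀ πR² dE/dt = 0.05431 A.
The field is uniform, so I_d,enc = I_d (r/R)² = (0.05431)(1.15/2.49)² = 0.0116 A.

0.0116 A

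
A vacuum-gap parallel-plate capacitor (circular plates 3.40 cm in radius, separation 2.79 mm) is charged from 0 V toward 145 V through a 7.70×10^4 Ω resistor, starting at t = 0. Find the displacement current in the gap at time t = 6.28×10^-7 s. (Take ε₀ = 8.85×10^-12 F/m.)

9.28×10^-4 A

With C = ε₀A/d = (8.85×10^-12)(3.632×10^-3)/(2.79×10^-3) = 1.152×10^-11 F, the time constant is τ = RC = 8.870×10^-7 s, so t/τ = 0.7080 and e^(−t/τ) = 0.4926.
I_d = I_cond = (V₀/R) e^(−t/τ) = (1.883×10^-3)(0.4926) = 9.28×10^-4 A.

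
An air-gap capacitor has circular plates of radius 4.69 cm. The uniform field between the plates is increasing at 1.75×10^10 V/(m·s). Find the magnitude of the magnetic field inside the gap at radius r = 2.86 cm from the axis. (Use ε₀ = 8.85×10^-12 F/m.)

2.78×10^-9 T

Total displacement current: I_d = ε₀(πR²)(dE/dt) = (8.85×10^-12)(6.910×10^-3)(1.75×10^10) = 1.070×10^-3 A.
For r < R the Ampère–Maxwell law gives B(2πr) = μ₀ I_d (r²/R²), so B = μ₀ I_d r/(2πR²) = (4π×10^-7)(1.070×10^-3)(0.0286)/(2π·0.0469²) = 2.78×10^-9 T.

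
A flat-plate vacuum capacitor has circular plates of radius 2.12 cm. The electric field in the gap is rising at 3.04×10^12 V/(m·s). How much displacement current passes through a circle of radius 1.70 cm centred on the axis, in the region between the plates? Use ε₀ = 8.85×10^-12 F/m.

0.0244 A

I_d = ε₀ dΦ_E/dt = ε₀ πR² (dE/dt) = (8.85×10^-12)(1.412×10^-3)(3.04×10^12) = 0.03799 A through the full plate area.
Since J_d is uniform, the enclosed fraction is (r/R)² = 0.6430, giving I_d,enc = 0.0244 A.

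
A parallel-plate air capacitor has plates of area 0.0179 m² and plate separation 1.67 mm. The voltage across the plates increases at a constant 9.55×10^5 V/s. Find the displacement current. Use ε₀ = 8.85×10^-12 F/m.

E = V/d so dE/dt = (dV/dt)/d = 5.719×10^8 V/(m·s), and I_d = ε₀ A dE/dt = (8.85×10^-12)(0.0179)(5.719×10^8) = 9.06×10^-5 A.

9.06×10^-5 A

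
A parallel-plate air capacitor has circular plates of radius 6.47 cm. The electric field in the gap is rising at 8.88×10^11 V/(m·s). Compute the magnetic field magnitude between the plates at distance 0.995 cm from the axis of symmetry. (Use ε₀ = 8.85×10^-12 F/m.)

I_d = ε₀ dΦ_E/dt = ε₀ πR² (dE/dt) = (8.85×10^-12)(0.01315)(8.88×10^11) = 0.1033 A through the full plate area.
For r < R the Ampère–Maxwell law gives B(2πr) = μ₀ I_d (r²/R²), so B = μ₀ I_d r/(2πR²) = (4π×10^-7)(0.1033)(9.95×10^-3)/(2π·0.0647²) = 4.91×10^-8 T.

4.91×10^-8 T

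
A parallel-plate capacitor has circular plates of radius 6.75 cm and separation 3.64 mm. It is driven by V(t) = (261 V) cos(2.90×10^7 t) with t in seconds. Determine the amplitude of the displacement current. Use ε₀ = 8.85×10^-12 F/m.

0.263 A

(dE/dt)_max = V₀ω/d = 2.079×10^12 V/(m·s); ω = 2.90×10^7 rad/s.
I_d,max = ε₀ A (dE/dt)_max = (8.85×10^-12)(0.01431)(2.079×10^12) = 0.263 A.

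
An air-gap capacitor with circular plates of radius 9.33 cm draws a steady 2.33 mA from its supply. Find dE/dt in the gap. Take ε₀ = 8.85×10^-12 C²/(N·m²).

The displacement current between the plates equals the conduction current, I_d = 2.33 mA.
Since I_d = ε₀ A dE/dt, dE/dt = I_d/(ε₀A) = (2.33×10^-3)/((8.85×10^-12)(0.02735)) = 9.63×10^9 V/(m·s).

9.63×10^9 V/(m·s)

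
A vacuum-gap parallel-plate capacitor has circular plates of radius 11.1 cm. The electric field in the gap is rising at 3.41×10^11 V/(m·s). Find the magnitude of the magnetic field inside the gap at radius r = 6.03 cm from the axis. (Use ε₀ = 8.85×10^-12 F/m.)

1.14×10^-7 T

I_d = ε₀ dΦ_E/dt = ε₀ πR² (dE/dt) = (8.85×10^-12)(0.03871)(3.41×10^11) = 0.1168 A through the full plate area.
For r < R the Ampère–Maxwell law gives B(2πr) = μ₀ I_d (r²/R²), so B = μ₀ I_d r/(2πR²) = (4π×10^-7)(0.1168)(0.0603)/(2π·0.111²) = 1.14×10^-7 T.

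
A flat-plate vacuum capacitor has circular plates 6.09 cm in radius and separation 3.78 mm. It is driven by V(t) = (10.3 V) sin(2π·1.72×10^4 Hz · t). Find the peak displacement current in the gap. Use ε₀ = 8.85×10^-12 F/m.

3.04×10^-5 A

C = ε₀A/d = (8.85×10^-12)(0.01165)/(3.78×10^-3) = 2.728×10^-11 F; ω = 2πf = 1.081×10^5 rad/s.
I_d = C dV/dt, so |I_d|_max = C V₀ ω = (2.728×10^-11)(10.3)(1.081×10^5) = 3.04×10^-5 A.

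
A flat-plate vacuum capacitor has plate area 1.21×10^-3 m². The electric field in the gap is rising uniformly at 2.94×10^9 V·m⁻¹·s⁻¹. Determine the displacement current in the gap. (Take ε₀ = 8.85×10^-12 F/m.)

3.15×10^-5 A

The displacement current is ε₀ times dΦ_E/dt = ε₀ A dE/dt = (8.85×10^-12)(1.21×10^-3)(2.94×10^9) = 3.15×10^-5 A.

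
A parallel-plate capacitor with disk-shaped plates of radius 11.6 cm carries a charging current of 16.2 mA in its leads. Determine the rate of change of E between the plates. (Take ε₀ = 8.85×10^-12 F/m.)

4.33×10^10 V/(m·s)

The displacement current between the plates equals the conduction current, I_d = 16.2 mA.
Inverting I_d = ε₀ A dE/dt gives dE/dt = 0.0162 / (8.85×10^-12 · 0.04227) = 4.33×10^10 V/(m·s).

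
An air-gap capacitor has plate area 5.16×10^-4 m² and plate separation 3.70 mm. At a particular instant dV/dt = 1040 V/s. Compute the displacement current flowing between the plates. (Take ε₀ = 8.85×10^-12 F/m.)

C = ε₀A/d = (8.85×10^-12)(5.16×10^-4)/(3.70×10^-3) = 1.234×10^-12 F.
I_d = C dV/dt = (1.234×10^-12)(1040) = 1.28×10^-9 A.

1.28×10^-9 A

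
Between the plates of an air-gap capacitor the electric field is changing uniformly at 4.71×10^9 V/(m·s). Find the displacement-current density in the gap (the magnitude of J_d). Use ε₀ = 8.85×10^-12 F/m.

0.0417 A/m²

J_d = ε₀ ∂E/∂t, so J_d = 0.0417 A/m².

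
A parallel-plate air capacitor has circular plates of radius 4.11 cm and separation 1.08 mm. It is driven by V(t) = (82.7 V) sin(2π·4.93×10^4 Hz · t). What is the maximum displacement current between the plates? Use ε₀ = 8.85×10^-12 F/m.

(dE/dt)_max = V₀ω/d = 2.372×10^10 V/(m·s); ω = 2πf = 3.098×10^5 rad/s.
I_d,max = ε₀ A (dE/dt)_max = (8.85×10^-12)(5.307×10^-3)(2.372×10^10) = 1.11×10^-3 A.

1.11×10^-3 A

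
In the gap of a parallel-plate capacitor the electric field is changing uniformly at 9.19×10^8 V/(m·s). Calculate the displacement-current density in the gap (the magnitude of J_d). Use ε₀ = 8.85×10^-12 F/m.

8.13×10^-3 A/m²

J_d = ε₀ dE/dt = (8.85×10^-12)(9.19×10^8) = 8.13×10^-3 A/m².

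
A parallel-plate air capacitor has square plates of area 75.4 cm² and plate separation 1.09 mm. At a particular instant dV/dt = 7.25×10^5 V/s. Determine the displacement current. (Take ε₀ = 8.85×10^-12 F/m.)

4.44×10^-5 A

C = ε₀A/d = (8.85×10^-12)(7.54×10^-3)/(1.09×10^-3) = 6.122×10^-11 F.
I_d = C dV/dt = (6.122×10^-11)(7.25×10^5) = 4.44×10^-5 A.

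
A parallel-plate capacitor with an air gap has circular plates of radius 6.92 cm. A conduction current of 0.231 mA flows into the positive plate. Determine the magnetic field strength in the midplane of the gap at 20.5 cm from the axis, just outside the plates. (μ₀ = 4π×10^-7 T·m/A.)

2.25×10^-10 T

No conduction current crosses the gap, so I_d there equals the 2.31×10^-4 A in the leads.
Outside the plates the loop encloses all of I_d, so B·2πr = μ₀ I_d and B = 2.25×10^-10 T.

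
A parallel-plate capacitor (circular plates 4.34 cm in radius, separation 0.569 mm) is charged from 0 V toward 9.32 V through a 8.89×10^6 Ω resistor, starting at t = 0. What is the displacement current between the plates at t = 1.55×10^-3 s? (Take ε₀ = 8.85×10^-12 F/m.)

1.58×10^-7 A

C = ε₀A/d = (8.85×10^-12)(5.917×10^-3)/(5.69×10^-4) = 9.203×10^-11 F, so τ = RC = 8.181×10^-4 s.
The conduction current is I(t) = (V₀/R) e^(−t/τ), and the displacement current between the plates equals it.
t/τ = 1.895; I_d = (9.32/8.89×10^6) · e^(−1.895) = (1.048×10^-6)(0.1503) = 1.58×10^-7 A.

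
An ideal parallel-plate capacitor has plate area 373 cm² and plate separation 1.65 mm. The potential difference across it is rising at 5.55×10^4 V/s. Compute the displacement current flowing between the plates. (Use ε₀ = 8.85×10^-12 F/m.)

C = ε₀A/d = (8.85×10^-12)(0.0373)/(1.65×10^-3) = 2.001×10^-10 F.
I_d = C dV/dt = (2.001×10^-10)(5.55×10^4) = 1.11×10^-5 A.

1.11×10^-5 A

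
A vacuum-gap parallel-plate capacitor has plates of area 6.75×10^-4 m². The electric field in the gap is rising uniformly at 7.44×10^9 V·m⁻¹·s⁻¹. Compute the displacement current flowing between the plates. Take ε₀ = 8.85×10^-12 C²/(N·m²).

4.44×10^-5 A

With a uniform field, Φ_E = EA, so I_d = ε₀ A dE/dt = 4.44×10^-5 A.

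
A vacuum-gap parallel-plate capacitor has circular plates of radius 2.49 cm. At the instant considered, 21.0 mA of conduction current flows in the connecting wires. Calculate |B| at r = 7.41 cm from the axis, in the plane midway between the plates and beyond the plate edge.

No conduction current crosses the gap, so I_d there equals the 0.0210 A in the leads.
With r > R the enclosed displacement current is the full I_d; B = μ₀ I_d / (2πr) = 5.67×10^-8 T.

5.67×10^-8 T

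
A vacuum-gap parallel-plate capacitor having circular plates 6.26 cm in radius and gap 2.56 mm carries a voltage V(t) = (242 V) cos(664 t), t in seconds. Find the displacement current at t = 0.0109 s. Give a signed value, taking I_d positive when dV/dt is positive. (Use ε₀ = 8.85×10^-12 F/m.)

dE/dt = (V₀ω/d)·−sin(ωt) with ωt = 7.2376 rad: (242)(664)(-0.8160)/(2.56×10^-3) = -5.122×10^7 V/(m·s).
I_d = ε₀ A dE/dt = (8.85×10^-12)(0.01231)(-5.122×10^7) = -5.58×10^-6 A.

-5.58×10^-6 A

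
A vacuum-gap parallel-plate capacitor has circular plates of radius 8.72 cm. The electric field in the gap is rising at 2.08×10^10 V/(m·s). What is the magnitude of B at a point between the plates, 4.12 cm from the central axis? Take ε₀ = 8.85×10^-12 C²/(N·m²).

Total displacement current: I_d = ε₀(πR²)(dE/dt) = (8.85×10^-12)(0.02389)(2.08×10^10) = 4.398×10^-3 A.
An Ampèrian loop of radius r encloses a fraction (r/R)² of I_d. Then B·2πr = μ₀ I_d (r/R)², giving B = μ₀ I_d r/(2πR²) = 4.77×10^-9 T.

4.77×10^-9 T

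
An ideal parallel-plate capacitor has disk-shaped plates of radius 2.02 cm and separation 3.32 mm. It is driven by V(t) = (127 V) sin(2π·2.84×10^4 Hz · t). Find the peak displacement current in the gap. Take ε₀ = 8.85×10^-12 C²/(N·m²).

7.74×10^-5 A

The displacement current equals the conduction current C dV/dt, which peaks at C V₀ ω.
With C = ε₀A/d = (8.85×10^-12)(1.282×10^-3)/(3.32×10^-3) = 3.417×10^-12 F and ω = 2πf = 1.784×10^5 rad/s, I_d,max = (3.417×10^-12)(127)(1.784×10^5) = 7.74×10^-5 A.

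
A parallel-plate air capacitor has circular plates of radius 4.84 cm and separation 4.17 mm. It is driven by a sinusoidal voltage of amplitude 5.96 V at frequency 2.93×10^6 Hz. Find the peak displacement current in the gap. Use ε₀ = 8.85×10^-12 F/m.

The displacement current equals the conduction current C dV/dt, which peaks at C V₀ ω.
With C = ε₀A/d = (8.85×10^-12)(7.359×10^-3)/(4.17×10^-3) = 1.562×10^-11 F and ω = 2πf = 1.841×10^7 rad/s, I_d,max = (1.562×10^-11)(5.96)(1.841×10^7) = 1.71×10^-3 A.

1.71×10^-3 A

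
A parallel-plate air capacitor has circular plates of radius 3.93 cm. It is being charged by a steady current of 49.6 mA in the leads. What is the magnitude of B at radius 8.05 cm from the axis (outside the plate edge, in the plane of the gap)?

By continuity the displacement current in the gap matches the conduction current: I_d = 0.0496 A.
With r > R the enclosed displacement current is the full I_d; B = μ₀ I_d / (2πr) = 1.23×10^-7 T.

1.23×10^-7 T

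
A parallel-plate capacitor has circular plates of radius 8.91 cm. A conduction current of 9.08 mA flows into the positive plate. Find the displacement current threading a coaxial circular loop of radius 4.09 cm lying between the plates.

1.91×10^-3 A

By continuity the displacement current in the gap matches the conduction current: I_d = 9.08×10^-3 A.
Since J_d is uniform, the enclosed fraction is (r/R)² = 0.2107, giving I_d,enc = 1.91×10^-3 A.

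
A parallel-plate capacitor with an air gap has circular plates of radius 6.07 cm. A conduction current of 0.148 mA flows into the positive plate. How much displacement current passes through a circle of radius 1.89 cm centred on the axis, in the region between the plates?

1.43×10^-5 A

Between the plates the displacement current equals the wire current: I_d = 0.148 mA = 1.48×10^-4 A.
The field is uniform, so I_d,enc = I_d (r/R)² = (1.48×10^-4)(1.89/6.07)² = 1.43×10^-5 A.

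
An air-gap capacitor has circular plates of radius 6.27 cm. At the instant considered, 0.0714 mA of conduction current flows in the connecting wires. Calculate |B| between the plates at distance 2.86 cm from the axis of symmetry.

Between the plates the displacement current equals the wire current: I_d = 0.0714 mA = 7.14×10^-5 A.
∮B·dl = μ₀ I_d,enc with I_d,enc = I_d r²/R² = 1.486×10^-5 A; so B = μ₀ I_d,enc/(2πr) = 1.04×10^-10 T.

1.04×10^-10 T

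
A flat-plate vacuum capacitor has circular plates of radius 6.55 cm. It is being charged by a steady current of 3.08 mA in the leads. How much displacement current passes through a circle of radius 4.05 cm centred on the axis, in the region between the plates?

By continuity the displacement current in the gap matches the conduction current: I_d = 3.08×10^-3 A.
Since J_d is uniform, the enclosed fraction is (r/R)² = 0.3823, giving I_d,enc = 1.18×10^-3 A.

1.18×10^-3 A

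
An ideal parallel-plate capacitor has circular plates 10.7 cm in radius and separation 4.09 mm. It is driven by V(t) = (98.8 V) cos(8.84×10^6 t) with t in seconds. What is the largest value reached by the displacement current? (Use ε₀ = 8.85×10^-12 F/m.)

C = ε₀A/d = (8.85×10^-12)(0.03597)/(4.09×10^-3) = 7.783×10^-11 F; ω = 8.84×10^6 rad/s.
I_d = C dV/dt, so |I_d|_max = C V₀ ω = (7.783×10^-11)(98.8)(8.84×10^6) = 0.0680 A.

0.0680 A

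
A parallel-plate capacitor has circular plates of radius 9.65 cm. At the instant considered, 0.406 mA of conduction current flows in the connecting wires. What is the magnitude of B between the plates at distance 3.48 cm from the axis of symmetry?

No conduction current crosses the gap, so I_d there equals the 4.06×10^-4 A in the leads.
∮B·dl = μ₀ I_d,enc with I_d,enc = I_d r²/R² = 5.280×10^-5 A; so B = μ₀ I_d,enc/(2πr) = 3.03×10^-10 T.

3.03×10^-10 T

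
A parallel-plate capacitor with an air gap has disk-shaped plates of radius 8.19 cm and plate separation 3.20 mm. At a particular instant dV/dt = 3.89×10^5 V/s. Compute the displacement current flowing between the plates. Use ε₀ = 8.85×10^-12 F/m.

2.27×10^-5 A

The field between the plates is E = V/d, so dE/dt = (3.89×10^5)/(3.20×10^-3 m) = 1.216×10^8 V/(m·s).
I_d = ε₀ A (dE/dt) = (8.85×10^-12)(0.02107)(1.216×10^8) = 2.27×10^-5 A.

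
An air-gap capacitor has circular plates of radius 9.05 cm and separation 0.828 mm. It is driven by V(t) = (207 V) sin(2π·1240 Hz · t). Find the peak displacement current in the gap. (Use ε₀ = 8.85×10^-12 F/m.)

The displacement current equals the conduction current C dV/dt, which peaks at C V₀ ω.
With C = ε₀A/d = (8.85×10^-12)(0.02573)/(8.28×10^-4) = 2.750×10^-10 F and ω = 2πf = 7791 rad/s, I_d,max = (2.750×10^-10)(207)(7791) = 4.44×10^-4 A.

4.44×10^-4 A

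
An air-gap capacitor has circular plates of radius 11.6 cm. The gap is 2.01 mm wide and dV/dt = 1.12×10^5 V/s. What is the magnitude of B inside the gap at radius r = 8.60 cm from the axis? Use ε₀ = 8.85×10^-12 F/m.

2.66×10^-11 T

With E = V/d, dE/dt = 5.572×10^7 V/(m·s) and πR² = 0.04227 m², giving I_d = ε₀ πR² dE/dt = 2.084×10^-5 A.
∮B·dl = μ₀ I_d,enc with I_d,enc = I_d r²/R² = 1.145×10^-5 A; so B = μ₀ I_d,enc/(2πr) = 2.66×10^-11 T.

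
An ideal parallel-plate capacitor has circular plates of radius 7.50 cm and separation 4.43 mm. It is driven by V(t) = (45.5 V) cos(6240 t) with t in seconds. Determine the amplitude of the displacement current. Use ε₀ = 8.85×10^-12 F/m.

1.00×10^-5 A

(dE/dt)_max = V₀ω/d = 6.409×10^7 V/(m·s); ω = 6240 rad/s.
I_d,max = ε₀ A (dE/dt)_max = (8.85×10^-12)(0.01767)(6.409×10^7) = 1.00×10^-5 A.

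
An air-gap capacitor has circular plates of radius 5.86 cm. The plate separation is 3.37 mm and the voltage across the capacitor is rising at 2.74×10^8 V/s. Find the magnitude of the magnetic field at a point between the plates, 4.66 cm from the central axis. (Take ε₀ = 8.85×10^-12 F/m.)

With E = V/d, dE/dt = 8.131×10^10 V/(m·s) and πR² = 0.01079 m², giving I_d = ε₀ πR² dE/dt = 7.764×10^-3 A.
For r < R the Ampère–Maxwell law gives B(2πr) = μ₀ I_d (r²/R²), so B = μ₀ I_d r/(2πR²) = (4π×10^-7)(7.764×10^-3)(0.0466)/(2π·0.0586²) = 2.11×10^-8 T.

2.11×10^-8 T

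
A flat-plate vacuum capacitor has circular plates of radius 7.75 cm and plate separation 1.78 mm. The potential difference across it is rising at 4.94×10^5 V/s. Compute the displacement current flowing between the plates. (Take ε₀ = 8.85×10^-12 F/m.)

E = V/d so dE/dt = (dV/dt)/d = 2.775×10^8 V/(m·s), and I_d = ε₀ A dE/dt = (8.85×10^-12)(0.01887)(2.775×10^8) = 4.63×10^-5 A.

4.63×10^-5 A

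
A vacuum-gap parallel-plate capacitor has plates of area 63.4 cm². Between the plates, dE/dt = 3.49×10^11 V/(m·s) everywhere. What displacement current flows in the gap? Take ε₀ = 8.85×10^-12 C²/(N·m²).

With a uniform field, Φ_E = EA, so I_d = ε₀ A dE/dt = 0.0196 A.

0.0196 A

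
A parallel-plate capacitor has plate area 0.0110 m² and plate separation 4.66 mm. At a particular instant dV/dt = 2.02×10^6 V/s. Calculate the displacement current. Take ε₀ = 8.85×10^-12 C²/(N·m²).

C = ε₀A/d = (8.85×10^-12)(0.0110)/(4.66×10^-3) = 2.089×10^-11 F.
I_d = C dV/dt = (2.089×10^-11)(2.02×10^6) = 4.22×10^-5 A.

4.22×10^-5 A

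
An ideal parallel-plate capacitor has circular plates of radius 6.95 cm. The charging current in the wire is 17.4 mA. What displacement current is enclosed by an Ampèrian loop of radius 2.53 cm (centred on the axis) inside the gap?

2.31×10^-3 A

No conduction current crosses the gap, so I_d there equals the 0.0174 A in the leads.
Since J_d is uniform, the enclosed fraction is (r/R)² = 0.1325, giving I_d,enc = 2.31×10^-3 A.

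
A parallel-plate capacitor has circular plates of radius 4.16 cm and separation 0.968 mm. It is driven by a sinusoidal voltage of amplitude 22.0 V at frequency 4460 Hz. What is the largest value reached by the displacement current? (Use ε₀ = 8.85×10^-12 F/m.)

3.06×10^-5 A

C = ε₀A/d = (8.85×10^-12)(5.437×10^-3)/(9.68×10^-4) = 4.971×10^-11 F; ω = 2πf = 2.802×10^4 rad/s.
I_d = C dV/dt, so |I_d|_max = C V₀ ω = (4.971×10^-11)(22.0)(2.802×10^4) = 3.06×10^-5 A.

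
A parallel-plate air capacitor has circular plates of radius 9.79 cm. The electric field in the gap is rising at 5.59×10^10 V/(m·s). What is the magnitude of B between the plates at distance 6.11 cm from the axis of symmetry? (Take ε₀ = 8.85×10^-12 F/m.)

1.90×10^-8 T

Through the whole plate area (πR² = 0.03011 m²), I_d = ε₀ πR² dE/dt = 0.01490 A.
An Ampèrian loop of radius r encloses a fraction (r/R)² of I_d. Then B·2πr = μ₀ I_d (r/R)², giving B = μ₀ I_d r/(2πR²) = 1.90×10^-8 T.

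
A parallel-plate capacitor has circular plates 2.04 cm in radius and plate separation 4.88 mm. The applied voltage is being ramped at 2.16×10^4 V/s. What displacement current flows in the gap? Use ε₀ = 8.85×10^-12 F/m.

C = ε₀A/d = (8.85×10^-12)(1.307×10^-3)/(4.88×10^-3) = 2.370×10^-12 F.
I_d = C dV/dt = (2.370×10^-12)(2.16×10^4) = 5.12×10^-8 A.

5.12×10^-8 A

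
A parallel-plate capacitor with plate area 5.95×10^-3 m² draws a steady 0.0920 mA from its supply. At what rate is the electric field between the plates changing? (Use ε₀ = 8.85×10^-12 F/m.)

Charge continuity gives I_d = I = 9.20×10^-5 A between the plates.
Since I_d = ε₀ A dE/dt, dE/dt = I_d/(ε₀A) = (9.20×10^-5)/((8.85×10^-12)(5.95×10^-3)) = 1.75×10^9 V/(m·s).

1.75×10^9 V/(m·s)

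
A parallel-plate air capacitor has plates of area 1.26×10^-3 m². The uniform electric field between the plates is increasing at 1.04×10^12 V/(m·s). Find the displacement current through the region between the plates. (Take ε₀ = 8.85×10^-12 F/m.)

0.0116 A

With a uniform field, Φ_E = EA, so I_d = ε₀ A dE/dt = 0.0116 A.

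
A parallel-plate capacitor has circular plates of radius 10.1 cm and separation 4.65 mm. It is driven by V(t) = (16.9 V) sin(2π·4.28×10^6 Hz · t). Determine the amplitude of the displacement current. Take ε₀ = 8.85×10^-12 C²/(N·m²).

0.0277 A

The displacement current equals the conduction current C dV/dt, which peaks at C V₀ ω.
With C = ε₀A/d = (8.85×10^-12)(0.03205)/(4.65×10^-3) = 6.100×10^-11 F and ω = 2πf = 2.689×10^7 rad/s, I_d,max = (6.100×10^-11)(16.9)(2.689×10^7) = 0.0277 A.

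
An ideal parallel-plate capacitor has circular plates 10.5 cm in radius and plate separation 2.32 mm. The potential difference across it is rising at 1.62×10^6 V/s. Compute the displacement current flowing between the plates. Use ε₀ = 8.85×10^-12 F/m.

E = V/d so dE/dt = (dV/dt)/d = 6.983×10^8 V/(m·s), and I_d = ε₀ A dE/dt = (8.85×10^-12)(0.03464)(6.983×10^8) = 2.14×10^-4 A.

2.14×10^-4 A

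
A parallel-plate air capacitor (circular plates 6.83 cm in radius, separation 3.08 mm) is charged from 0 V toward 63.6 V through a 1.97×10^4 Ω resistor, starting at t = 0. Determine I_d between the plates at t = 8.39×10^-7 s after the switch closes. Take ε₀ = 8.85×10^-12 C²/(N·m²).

C = ε₀A/d = (8.85×10^-12)(0.01466)/(3.08×10^-3) = 4.212×10^-11 F, so τ = RC = 8.298×10^-7 s.
The conduction current is I(t) = (V₀/R) e^(−t/τ), and the displacement current between the plates equals it.
t/τ = 1.011; I_d = (63.6/1.97×10^4) · e^(−1.011) = (3.228×10^-3)(0.3639) = 1.17×10^-3 A.

1.17×10^-3 A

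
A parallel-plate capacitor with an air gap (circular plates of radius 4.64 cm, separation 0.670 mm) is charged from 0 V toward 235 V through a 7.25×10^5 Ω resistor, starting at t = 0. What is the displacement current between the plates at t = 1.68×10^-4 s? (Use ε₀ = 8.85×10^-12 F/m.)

2.42×10^-5 A

C = ε₀A/d = (8.85×10^-12)(6.764×10^-3)/(6.70×10^-4) = 8.935×10^-11 F, so τ = RC = 6.478×10^-5 s.
The conduction current is I(t) = (V₀/R) e^(−t/τ), and the displacement current between the plates equals it.
t/τ = 2.593; I_d = (235/7.25×10^5) · e^(−2.593) = (3.241×10^-4)(0.07480) = 2.42×10^-5 A.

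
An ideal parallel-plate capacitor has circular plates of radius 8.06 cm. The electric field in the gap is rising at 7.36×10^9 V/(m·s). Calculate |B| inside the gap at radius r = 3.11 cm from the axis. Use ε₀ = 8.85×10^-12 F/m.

I_d = ε₀ dΦ_E/dt = ε₀ πR² (dE/dt) = (8.85×10^-12)(0.02041)(7.36×10^9) = 1.329×10^-3 A through the full plate area.
An Ampèrian loop of radius r encloses a fraction (r/R)² of I_d. Then B·2πr = μ₀ I_d (r/R)², giving B = μ₀ I_d r/(2πR²) = 1.27×10^-9 T.

1.27×10^-9 T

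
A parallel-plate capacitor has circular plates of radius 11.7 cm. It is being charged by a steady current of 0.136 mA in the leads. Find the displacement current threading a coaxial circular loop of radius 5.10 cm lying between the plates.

By continuity the displacement current in the gap matches the conduction current: I_d = 1.36×10^-4 A.
Since J_d is uniform, the enclosed fraction is (r/R)² = 0.1900, giving I_d,enc = 2.58×10^-5 A.

2.58×10^-5 A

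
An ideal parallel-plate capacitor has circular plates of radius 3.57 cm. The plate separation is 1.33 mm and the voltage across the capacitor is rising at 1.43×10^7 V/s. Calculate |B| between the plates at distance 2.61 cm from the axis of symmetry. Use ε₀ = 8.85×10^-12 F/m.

1.56×10^-9 T

With E = V/d, dE/dt = 1.075×10^10 V/(m·s) and πR² = 4.004×10^-3 m², giving I_d = ε₀ πR² dE/dt = 3.809×10^-4 A.
∮B·dl = μ₀ I_d,enc with I_d,enc = I_d r²/R² = 2.036×10^-4 A; so B = μ₀ I_d,enc/(2πr) = 1.56×10^-9 T.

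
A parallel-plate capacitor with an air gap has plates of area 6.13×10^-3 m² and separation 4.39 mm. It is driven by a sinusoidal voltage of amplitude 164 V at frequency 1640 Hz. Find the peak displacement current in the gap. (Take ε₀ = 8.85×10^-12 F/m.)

(dE/dt)_max = V₀ω/d = 3.848×10^8 V/(m·s); ω = 2πf = 1.030×10^4 rad/s.
I_d,max = ε₀ A (dE/dt)_max = (8.85×10^-12)(6.13×10^-3)(3.848×10^8) = 2.09×10^-5 A.

2.09×10^-5 A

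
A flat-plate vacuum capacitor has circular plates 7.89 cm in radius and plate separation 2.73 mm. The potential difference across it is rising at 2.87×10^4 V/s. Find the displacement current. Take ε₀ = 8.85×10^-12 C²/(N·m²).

1.82×10^-6 A

The field between the plates is E = V/d, so dE/dt = (2.87×10^4)/(2.73×10^-3 m) = 1.051×10^7 V/(m·s).
I_d = ε₀ A (dE/dt) = (8.85×10^-12)(0.01956)(1.051×10^7) = 1.82×10^-6 A.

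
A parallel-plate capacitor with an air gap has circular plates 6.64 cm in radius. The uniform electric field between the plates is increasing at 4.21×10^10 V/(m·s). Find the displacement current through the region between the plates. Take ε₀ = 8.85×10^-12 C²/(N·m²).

5.16×10^-3 A

The displacement current is ε₀ times dΦ_E/dt = ε₀ A dE/dt = (8.85×10^-12)(0.01385)(4.21×10^10) = 5.16×10^-3 A.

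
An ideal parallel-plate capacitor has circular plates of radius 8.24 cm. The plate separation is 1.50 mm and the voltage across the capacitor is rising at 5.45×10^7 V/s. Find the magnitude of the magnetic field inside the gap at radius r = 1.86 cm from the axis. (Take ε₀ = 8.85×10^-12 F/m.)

With E = V/d, dE/dt = 3.633×10^10 V/(m·s) and πR² = 0.02133 m², giving I_d = ε₀ πR² dE/dt = 6.858×10^-3 A.
For r < R the Ampère–Maxwell law gives B(2πr) = μ₀ I_d (r²/R²), so B = μ₀ I_d r/(2πR²) = (4π×10^-7)(6.858×10^-3)(0.0186)/(2π·0.0824²) = 3.76×10^-9 T.

3.76×10^-9 T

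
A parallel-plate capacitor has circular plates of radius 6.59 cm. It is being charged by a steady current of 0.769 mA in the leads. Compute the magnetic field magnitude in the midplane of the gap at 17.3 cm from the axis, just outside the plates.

By continuity the displacement current in the gap matches the conduction current: I_d = 7.69×10^-4 A.
Outside the plates the loop encloses all of I_d, so B·2πr = μ₀ I_d and B = 8.89×10^-10 T.

8.89×10^-10 T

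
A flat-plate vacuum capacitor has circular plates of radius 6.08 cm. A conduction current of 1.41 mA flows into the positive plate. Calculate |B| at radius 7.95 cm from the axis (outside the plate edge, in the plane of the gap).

3.55×10^-9 T

Between the plates the displacement current equals the wire current: I_d = 1.41 mA = 1.41×10^-3 A.
With r > R the enclosed displacement current is the full I_d; B = μ₀ I_d / (2πr) = 3.55×10^-9 T.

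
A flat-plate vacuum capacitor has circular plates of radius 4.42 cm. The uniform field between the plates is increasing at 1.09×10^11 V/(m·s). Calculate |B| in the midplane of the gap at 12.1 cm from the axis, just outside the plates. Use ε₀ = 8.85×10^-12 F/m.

9.79×10^-9 T

Through the whole plate area (πR² = 6.138×10^-3 m²), I_d = ε₀ πR² dE/dt = 5.921×10^-3 A.
Outside the plates the loop encloses all of I_d, so B·2πr = μ₀ I_d and B = 9.79×10^-9 T.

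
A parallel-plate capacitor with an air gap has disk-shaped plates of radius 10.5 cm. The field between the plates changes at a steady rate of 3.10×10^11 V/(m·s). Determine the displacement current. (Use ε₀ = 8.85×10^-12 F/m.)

0.0950 A

With a uniform field, Φ_E = EA, so I_d = ε₀ A dE/dt = 0.0950 A.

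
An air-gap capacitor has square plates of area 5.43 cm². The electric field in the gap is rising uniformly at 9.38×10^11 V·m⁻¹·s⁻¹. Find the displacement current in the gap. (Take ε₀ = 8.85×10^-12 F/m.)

The displacement current is ε₀ times dΦ_E/dt = ε₀ A dE/dt = (8.85×10^-12)(5.43×10^-4)(9.38×10^11) = 4.51×10^-3 A.

4.51×10^-3 A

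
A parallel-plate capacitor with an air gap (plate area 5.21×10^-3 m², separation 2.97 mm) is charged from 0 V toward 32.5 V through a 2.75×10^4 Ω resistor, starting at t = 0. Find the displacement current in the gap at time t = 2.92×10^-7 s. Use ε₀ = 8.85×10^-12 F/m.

5.96×10^-4 A

C = ε₀A/d = (8.85×10^-12)(5.21×10^-3)/(2.97×10^-3) = 1.552×10^-11 F and τ = RC = 4.268×10^-7 s. I_d in the gap equals the RC charging current.
I_d(t) = (V₀/R) e^(−t/τ) = 1.182×10^-3 · e^(−0.6842) = 5.96×10^-4 A.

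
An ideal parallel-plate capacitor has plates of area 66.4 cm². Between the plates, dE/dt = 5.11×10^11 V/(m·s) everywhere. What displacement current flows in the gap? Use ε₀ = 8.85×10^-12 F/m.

The displacement current is ε₀ times dΦ_E/dt = ε₀ A dE/dt = (8.85×10^-12)(6.64×10^-3)(5.11×10^11) = 0.0300 A.

0.0300 A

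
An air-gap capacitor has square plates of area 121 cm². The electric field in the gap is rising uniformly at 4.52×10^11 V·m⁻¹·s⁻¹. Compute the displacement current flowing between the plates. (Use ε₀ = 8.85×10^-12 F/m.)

The displacement current is ε₀ times dΦ_E/dt = ε₀ A dE/dt = (8.85×10^-12)(0.0121)(4.52×10^11) = 0.0484 A.

0.0484 A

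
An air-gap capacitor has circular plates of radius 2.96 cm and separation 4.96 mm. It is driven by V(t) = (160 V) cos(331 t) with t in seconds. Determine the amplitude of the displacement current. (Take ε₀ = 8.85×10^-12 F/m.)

2.60×10^-7 A

C = ε₀A/d = (8.85×10^-12)(2.753×10^-3)/(4.96×10^-3) = 4.912×10^-12 F; ω = 331 rad/s.
I_d = C dV/dt, so |I_d|_max = C V₀ ω = (4.912×10^-12)(160)(331) = 2.60×10^-7 A.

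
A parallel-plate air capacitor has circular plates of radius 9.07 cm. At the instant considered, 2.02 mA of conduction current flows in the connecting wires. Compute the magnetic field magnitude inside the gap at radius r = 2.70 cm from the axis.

1.33×10^-9 T

By continuity the displacement current in the gap matches the conduction current: I_d = 2.02×10^-3 A.
An Ampèrian loop of radius r encloses a fraction (r/R)² of I_d. Then B·2πr = μ₀ I_d (r/R)², giving B = μ₀ I_d r/(2πR²) = 1.33×10^-9 T.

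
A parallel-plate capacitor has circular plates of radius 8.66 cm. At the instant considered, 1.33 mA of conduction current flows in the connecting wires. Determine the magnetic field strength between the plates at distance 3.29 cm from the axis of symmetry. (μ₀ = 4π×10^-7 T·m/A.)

No conduction current crosses the gap, so I_d there equals the 1.33×10^-3 A in the leads.
∮B·dl = μ₀ I_d,enc with I_d,enc = I_d r²/R² = 1.920×10^-4 A; so B = μ₀ I_d,enc/(2πr) = 1.17×10^-9 T.

1.17×10^-9 T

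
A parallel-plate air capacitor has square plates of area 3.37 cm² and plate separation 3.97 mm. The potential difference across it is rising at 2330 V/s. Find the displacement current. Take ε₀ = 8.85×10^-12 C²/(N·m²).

The displacement current equals the charging current C dV/dt. With C = ε₀A/d = (8.85×10^-12)(3.37×10^-4)/(3.97×10^-3) = 7.512×10^-13 F, I_d = (7.512×10^-13)(2330) = 1.75×10^-9 A.

1.75×10^-9 A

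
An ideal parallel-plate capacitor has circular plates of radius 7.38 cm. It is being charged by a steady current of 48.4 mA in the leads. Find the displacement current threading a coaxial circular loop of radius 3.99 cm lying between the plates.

0.0141 A

No conduction current crosses the gap, so I_d there equals the 0.0484 A in the leads.
Through an area πr² the displacement current is I_d·(πr²/πR²) = I_d (r/R)² = 0.0141 A.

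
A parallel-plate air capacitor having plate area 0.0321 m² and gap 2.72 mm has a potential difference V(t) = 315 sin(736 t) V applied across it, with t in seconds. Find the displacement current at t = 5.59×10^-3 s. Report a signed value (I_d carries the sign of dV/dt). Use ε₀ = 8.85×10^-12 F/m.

C = ε₀A/d = (8.85×10^-12)(0.0321)/(2.72×10^-3) = 1.044×10^-10 F. dV/dt = V₀ω·cos(ωt); at ωt = 4.11424 rad this factor is -0.5631.
I_d = C dV/dt = (1.044×10^-10)(315)(736)(-0.5631) = -1.36×10^-5 A.

-1.36×10^-5 A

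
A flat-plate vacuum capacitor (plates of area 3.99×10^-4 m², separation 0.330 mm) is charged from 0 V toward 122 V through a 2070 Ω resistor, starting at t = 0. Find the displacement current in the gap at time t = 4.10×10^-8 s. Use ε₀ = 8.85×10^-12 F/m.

9.26×10^-3 A

C = ε₀A/d = (8.85×10^-12)(3.99×10^-4)/(3.30×10^-4) = 1.070×10^-11 F and τ = RC = 2.215×10^-8 s. I_d in the gap equals the RC charging current.
I_d(t) = (V₀/R) e^(−t/τ) = 0.05894 · e^(−1.851) = 9.26×10^-3 A.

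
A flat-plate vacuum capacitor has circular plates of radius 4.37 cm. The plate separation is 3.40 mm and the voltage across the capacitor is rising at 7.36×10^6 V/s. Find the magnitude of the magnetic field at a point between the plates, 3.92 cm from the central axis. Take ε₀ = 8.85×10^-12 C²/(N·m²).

4.72×10^-10 T

With E = V/d, dE/dt = 2.165×10^9 V/(m·s) and πR² = 5.999×10^-3 m², giving I_d = ε₀ πR² dE/dt = 1.149×10^-4 A.
For r < R the Ampère–Maxwell law gives B(2πr) = μ₀ I_d (r²/R²), so B = μ₀ I_d r/(2πR²) = (4π×10^-7)(1.149×10^-4)(0.0392)/(2π·0.0437²) = 4.72×10^-10 T.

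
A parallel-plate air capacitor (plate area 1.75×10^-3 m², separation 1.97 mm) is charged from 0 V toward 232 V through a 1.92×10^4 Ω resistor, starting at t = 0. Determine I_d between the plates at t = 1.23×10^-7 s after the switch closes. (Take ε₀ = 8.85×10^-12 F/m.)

C = ε₀A/d = (8.85×10^-12)(1.75×10^-3)/(1.97×10^-3) = 7.862×10^-12 F, so τ = RC = 1.510×10^-7 s.
The conduction current is I(t) = (V₀/R) e^(−t/τ), and the displacement current between the plates equals it.
t/τ = 0.8146; I_d = (232/1.92×10^4) · e^(−0.8146) = (0.01208)(0.4428) = 5.35×10^-3 A.

5.35×10^-3 A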